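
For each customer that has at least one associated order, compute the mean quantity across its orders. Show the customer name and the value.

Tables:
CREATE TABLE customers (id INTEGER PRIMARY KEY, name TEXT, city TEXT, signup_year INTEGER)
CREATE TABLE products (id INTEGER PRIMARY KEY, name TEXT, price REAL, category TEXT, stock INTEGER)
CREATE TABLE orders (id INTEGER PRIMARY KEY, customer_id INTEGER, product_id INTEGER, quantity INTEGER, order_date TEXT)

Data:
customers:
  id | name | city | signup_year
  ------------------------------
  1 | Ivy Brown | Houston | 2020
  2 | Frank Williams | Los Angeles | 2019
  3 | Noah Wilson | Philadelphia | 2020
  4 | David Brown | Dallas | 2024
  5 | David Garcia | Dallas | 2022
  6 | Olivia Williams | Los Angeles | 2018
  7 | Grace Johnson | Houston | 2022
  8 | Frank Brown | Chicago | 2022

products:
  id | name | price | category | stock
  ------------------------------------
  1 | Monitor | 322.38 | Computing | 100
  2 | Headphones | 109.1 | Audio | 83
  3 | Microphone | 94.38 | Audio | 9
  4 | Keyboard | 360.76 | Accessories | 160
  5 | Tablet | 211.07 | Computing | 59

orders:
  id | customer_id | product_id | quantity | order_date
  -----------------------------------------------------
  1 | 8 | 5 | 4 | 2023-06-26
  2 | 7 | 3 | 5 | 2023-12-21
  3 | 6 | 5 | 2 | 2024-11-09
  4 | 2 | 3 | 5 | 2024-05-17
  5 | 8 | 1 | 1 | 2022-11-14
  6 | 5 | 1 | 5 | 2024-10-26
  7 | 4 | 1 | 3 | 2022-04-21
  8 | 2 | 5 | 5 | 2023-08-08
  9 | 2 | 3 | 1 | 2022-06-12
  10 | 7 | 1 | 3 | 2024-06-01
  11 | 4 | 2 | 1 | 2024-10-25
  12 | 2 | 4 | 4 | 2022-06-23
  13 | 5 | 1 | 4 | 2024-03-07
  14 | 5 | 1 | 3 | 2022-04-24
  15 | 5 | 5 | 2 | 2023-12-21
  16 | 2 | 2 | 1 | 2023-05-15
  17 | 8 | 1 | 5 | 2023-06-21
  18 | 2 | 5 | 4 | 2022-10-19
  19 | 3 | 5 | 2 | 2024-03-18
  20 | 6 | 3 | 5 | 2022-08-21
SELECT p.name, AVG(c.quantity) AS avg_quantity FROM orders c JOIN customers p ON c.customer_id = p.id GROUP BY p.id, p.name

Execution result:
name | avg_quantity
Frank Williams | 3.33
Noah Wilson | 2.00
David Brown | 2.00
David Garcia | 3.50
Olivia Williams | 3.50
Grace Johnson | 4.00
Frank Brown | 3.33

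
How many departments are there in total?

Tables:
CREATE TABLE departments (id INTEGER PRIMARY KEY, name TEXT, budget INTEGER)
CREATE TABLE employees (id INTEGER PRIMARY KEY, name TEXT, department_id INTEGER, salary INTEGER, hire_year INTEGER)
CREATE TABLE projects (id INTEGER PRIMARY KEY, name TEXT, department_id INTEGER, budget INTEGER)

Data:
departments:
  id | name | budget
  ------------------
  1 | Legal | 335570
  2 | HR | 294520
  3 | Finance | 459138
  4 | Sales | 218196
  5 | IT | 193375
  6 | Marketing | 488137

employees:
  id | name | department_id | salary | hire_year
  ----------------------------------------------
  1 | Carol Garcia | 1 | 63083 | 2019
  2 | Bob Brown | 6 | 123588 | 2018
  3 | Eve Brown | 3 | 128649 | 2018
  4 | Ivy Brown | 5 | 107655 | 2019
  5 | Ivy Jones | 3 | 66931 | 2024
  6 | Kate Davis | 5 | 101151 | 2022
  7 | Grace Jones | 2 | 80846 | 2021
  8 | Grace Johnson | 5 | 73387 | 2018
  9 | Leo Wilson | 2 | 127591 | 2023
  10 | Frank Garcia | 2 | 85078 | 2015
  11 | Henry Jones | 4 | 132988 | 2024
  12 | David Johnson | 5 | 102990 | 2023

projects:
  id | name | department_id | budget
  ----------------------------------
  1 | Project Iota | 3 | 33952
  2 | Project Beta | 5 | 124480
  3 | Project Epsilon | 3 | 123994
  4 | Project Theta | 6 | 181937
SELECT COUNT(*) FROM departments

Execution result:
6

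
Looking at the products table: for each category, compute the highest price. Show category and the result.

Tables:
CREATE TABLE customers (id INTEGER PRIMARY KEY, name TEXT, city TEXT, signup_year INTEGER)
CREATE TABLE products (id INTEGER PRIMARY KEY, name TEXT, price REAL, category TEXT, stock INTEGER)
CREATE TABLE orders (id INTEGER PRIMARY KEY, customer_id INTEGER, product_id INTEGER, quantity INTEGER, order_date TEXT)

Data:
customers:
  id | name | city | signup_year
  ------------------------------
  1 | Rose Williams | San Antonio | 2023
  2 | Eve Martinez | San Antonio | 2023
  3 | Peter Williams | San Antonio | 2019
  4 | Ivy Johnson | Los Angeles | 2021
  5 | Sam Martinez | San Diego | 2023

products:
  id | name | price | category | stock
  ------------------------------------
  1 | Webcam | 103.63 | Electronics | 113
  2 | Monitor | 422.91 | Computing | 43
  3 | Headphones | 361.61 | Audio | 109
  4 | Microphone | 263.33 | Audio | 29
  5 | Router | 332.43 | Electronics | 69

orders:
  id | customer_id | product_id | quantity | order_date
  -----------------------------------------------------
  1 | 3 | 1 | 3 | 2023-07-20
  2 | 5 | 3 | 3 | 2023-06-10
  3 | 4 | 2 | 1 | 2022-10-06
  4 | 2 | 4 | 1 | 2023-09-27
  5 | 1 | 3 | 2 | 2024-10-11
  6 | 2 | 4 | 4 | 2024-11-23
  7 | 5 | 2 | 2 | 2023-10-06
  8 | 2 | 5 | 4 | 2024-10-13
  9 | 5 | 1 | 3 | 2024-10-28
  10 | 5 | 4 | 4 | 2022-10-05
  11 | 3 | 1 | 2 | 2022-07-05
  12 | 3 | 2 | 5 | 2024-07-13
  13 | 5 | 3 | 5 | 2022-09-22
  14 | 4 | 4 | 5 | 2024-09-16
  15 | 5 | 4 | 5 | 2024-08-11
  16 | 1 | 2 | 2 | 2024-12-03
SELECT category, MAX(price) AS max_price FROM products GROUP BY category

Execution result:
category | max_price
Audio | 361.61
Computing | 422.91
Electronics | 332.43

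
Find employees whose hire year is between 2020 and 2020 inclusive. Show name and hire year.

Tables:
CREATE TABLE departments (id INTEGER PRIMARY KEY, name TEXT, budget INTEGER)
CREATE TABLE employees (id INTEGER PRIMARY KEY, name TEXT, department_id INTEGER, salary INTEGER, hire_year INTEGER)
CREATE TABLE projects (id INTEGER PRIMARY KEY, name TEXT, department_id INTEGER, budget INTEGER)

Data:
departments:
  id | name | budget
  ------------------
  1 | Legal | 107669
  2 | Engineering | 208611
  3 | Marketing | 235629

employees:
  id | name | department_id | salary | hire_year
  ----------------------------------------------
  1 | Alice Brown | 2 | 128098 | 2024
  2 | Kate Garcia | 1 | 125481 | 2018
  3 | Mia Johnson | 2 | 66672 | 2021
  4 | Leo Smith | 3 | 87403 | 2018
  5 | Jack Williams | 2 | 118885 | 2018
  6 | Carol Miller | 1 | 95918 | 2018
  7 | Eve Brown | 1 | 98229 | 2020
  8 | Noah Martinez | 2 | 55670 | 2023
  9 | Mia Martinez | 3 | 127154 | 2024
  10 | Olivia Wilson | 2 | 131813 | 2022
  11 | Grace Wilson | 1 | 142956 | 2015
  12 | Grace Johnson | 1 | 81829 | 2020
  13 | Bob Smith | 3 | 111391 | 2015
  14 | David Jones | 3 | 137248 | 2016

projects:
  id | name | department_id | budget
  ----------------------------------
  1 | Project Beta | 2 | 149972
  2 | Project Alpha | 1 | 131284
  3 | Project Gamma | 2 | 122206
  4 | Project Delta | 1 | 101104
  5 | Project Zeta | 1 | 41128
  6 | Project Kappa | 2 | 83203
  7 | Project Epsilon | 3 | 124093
SELECT name, hire_year FROM employees WHERE hire_year BETWEEN 2020 AND 2020

Execution result:
name | hire_year
Eve Brown | 2020
Grace Johnson | 2020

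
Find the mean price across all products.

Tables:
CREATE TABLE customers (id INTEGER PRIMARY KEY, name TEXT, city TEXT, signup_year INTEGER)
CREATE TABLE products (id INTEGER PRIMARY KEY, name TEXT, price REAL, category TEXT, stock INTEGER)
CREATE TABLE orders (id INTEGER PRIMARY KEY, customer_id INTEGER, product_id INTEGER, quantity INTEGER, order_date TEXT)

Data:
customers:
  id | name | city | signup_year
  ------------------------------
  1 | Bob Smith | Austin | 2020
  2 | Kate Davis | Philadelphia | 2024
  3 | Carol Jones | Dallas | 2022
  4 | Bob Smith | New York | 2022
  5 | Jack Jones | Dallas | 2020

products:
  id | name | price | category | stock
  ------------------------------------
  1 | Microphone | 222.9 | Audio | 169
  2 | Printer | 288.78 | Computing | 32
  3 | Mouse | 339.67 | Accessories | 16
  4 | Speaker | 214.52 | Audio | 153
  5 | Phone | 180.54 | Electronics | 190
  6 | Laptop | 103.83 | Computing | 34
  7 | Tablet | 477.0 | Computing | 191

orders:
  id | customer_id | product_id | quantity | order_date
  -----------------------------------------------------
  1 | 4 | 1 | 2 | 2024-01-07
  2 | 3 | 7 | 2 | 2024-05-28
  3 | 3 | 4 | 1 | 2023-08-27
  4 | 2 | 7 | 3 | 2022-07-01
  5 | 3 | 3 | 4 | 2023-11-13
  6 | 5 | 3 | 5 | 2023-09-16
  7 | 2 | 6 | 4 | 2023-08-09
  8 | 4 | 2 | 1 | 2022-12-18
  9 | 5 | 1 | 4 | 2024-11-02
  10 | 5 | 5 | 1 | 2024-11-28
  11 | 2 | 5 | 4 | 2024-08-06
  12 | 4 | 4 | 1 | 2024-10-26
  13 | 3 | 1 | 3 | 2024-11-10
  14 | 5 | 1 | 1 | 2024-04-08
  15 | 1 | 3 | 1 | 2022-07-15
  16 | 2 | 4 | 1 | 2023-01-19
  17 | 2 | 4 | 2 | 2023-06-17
SELECT AVG(price) FROM products

Execution result:
261.03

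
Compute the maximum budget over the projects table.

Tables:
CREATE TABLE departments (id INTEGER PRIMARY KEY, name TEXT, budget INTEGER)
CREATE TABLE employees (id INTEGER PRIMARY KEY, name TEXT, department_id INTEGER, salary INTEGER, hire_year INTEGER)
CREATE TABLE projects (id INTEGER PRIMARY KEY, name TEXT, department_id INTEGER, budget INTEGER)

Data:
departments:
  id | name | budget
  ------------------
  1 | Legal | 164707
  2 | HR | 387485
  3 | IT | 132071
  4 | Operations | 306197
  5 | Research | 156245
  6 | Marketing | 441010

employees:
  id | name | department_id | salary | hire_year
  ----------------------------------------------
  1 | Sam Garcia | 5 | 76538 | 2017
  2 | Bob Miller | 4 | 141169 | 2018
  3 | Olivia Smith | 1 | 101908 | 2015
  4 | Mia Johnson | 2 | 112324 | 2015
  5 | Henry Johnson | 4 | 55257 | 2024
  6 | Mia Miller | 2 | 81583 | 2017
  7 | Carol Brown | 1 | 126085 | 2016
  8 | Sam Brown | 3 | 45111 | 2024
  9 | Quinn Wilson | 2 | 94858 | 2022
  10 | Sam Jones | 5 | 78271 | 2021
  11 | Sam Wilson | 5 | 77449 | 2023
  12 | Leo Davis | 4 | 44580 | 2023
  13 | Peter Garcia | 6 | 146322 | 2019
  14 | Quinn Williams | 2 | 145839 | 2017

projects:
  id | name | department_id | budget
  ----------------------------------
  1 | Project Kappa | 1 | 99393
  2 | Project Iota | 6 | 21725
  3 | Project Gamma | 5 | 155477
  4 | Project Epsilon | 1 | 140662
SELECT MAX(budget) FROM projects

Execution result:
155477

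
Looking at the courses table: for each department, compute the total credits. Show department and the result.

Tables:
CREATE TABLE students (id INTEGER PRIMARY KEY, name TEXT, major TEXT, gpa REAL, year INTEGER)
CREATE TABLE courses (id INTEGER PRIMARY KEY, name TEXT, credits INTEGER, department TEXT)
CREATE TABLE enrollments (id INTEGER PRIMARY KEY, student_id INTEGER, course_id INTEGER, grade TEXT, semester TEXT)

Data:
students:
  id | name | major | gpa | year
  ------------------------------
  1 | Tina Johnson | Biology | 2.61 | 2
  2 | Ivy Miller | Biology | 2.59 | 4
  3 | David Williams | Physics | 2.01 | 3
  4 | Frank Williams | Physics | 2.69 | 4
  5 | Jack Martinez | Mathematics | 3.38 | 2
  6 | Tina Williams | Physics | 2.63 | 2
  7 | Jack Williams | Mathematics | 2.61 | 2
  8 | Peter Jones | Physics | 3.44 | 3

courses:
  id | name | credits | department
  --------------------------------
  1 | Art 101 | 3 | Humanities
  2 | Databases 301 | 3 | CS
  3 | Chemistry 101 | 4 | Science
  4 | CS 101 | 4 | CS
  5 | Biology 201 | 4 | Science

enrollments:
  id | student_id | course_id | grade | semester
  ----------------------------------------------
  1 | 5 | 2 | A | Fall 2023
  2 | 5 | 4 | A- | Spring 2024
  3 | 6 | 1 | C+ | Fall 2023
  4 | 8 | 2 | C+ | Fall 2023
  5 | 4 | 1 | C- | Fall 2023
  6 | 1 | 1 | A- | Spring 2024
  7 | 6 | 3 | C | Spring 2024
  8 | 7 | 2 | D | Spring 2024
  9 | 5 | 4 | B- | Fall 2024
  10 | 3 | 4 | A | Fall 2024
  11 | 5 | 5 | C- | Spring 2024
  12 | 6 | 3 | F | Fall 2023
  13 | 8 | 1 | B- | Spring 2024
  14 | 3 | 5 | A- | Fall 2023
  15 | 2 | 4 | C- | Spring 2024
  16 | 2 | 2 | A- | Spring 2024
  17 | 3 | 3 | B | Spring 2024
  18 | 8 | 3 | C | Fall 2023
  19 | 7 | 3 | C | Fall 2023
SELECT department, SUM(credits) AS sum_credits FROM courses GROUP BY department

Execution result:
department | sum_credits
CS | 7
Humanities | 3
Science | 8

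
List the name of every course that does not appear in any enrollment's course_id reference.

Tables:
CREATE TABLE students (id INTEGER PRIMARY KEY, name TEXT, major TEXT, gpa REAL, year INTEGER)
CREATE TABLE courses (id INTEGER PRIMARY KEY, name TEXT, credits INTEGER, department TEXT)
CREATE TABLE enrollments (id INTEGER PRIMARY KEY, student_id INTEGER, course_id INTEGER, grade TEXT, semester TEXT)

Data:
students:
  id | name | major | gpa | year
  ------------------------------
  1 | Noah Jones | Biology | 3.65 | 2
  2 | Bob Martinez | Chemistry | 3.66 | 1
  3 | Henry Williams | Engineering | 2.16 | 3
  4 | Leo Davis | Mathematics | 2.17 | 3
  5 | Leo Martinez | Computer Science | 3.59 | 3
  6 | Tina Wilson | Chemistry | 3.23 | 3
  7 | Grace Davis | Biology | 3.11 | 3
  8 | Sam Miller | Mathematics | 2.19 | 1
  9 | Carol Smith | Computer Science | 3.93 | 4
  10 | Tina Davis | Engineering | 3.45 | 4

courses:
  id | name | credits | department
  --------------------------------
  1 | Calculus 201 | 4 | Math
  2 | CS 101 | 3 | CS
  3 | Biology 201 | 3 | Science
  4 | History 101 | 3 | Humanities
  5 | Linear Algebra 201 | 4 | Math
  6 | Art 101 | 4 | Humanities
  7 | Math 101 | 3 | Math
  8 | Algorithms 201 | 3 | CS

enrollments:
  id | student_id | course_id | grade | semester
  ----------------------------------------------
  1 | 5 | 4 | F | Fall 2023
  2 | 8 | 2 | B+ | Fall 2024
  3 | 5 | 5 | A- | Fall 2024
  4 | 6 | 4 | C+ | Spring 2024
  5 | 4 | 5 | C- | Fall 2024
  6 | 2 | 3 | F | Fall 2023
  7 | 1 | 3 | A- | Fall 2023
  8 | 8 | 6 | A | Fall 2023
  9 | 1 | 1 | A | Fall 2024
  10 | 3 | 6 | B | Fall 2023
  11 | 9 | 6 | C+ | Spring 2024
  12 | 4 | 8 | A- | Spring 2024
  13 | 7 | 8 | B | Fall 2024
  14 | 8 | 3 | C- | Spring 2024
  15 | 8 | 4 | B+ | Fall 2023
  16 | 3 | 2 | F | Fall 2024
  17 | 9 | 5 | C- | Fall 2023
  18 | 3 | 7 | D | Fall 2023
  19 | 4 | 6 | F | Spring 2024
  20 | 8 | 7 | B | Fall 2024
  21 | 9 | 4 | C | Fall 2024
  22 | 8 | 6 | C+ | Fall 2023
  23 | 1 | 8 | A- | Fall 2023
SELECT p.name FROM courses p LEFT JOIN enrollments c ON c.course_id = p.id WHERE c.id IS NULL

Execution result:
(no rows)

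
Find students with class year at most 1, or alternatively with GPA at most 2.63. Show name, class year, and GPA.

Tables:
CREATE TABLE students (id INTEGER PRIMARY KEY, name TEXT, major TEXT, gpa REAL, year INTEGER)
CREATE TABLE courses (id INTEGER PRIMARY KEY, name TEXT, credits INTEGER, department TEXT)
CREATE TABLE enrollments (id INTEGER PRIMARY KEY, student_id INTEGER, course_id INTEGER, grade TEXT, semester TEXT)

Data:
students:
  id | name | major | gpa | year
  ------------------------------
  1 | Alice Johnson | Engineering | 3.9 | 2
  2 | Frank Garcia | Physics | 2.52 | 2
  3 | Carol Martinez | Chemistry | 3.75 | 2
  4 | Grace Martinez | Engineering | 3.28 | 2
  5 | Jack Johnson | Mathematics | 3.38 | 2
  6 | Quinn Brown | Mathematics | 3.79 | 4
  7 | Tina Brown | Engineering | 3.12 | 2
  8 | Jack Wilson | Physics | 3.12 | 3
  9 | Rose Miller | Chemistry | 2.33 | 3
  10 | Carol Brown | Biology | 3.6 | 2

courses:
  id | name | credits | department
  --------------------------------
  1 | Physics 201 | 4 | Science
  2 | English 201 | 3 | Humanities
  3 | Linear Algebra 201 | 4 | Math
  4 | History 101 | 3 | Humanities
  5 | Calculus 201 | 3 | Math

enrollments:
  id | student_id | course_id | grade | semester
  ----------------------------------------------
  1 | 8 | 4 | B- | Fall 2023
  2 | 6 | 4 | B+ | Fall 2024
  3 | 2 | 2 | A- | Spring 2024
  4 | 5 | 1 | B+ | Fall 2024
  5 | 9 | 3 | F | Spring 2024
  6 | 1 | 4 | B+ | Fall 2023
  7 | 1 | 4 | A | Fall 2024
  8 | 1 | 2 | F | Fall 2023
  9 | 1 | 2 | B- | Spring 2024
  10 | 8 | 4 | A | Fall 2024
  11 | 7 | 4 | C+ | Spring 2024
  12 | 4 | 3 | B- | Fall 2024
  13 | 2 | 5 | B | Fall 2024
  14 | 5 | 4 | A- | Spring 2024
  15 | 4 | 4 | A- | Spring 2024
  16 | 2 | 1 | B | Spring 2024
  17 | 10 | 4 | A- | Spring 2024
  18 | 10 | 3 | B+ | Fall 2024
SELECT name, year, gpa FROM students WHERE year <= 1 OR gpa <= 2.63

Execution result:
name | year | gpa
Frank Garcia | 2 | 2.52
Rose Miller | 3 | 2.33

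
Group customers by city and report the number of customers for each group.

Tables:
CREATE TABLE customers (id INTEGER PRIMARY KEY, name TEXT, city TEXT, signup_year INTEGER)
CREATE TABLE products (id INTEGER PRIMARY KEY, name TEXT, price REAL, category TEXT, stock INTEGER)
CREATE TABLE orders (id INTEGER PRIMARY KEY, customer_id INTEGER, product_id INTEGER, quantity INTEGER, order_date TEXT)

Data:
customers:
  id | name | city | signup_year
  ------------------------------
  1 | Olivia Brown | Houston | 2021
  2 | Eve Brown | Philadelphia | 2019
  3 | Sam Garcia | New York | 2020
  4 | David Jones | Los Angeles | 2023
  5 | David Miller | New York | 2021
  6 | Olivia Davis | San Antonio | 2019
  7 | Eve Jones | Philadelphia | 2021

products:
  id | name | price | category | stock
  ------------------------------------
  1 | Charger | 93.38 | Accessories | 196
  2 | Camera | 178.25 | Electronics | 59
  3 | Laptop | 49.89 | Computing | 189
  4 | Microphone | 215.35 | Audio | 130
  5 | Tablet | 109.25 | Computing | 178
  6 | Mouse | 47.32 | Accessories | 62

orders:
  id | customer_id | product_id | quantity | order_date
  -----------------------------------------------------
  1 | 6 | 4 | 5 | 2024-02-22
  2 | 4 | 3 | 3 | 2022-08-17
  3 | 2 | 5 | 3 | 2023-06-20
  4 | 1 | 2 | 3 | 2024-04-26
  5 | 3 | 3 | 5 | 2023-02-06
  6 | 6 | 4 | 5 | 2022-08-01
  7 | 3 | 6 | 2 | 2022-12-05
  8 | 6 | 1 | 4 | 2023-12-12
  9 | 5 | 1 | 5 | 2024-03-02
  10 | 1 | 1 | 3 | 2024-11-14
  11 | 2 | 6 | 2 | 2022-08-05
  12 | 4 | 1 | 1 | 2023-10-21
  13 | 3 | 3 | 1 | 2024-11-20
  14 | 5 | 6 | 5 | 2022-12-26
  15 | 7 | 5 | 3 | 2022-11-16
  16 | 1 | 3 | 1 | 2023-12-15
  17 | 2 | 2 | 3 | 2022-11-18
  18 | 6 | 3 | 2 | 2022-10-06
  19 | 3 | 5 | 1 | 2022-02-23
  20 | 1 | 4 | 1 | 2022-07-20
SELECT city, COUNT(*) AS n FROM customers GROUP BY city

Execution result:
city | n
Houston | 1
Los Angeles | 1
New York | 2
Philadelphia | 2
San Antonio | 1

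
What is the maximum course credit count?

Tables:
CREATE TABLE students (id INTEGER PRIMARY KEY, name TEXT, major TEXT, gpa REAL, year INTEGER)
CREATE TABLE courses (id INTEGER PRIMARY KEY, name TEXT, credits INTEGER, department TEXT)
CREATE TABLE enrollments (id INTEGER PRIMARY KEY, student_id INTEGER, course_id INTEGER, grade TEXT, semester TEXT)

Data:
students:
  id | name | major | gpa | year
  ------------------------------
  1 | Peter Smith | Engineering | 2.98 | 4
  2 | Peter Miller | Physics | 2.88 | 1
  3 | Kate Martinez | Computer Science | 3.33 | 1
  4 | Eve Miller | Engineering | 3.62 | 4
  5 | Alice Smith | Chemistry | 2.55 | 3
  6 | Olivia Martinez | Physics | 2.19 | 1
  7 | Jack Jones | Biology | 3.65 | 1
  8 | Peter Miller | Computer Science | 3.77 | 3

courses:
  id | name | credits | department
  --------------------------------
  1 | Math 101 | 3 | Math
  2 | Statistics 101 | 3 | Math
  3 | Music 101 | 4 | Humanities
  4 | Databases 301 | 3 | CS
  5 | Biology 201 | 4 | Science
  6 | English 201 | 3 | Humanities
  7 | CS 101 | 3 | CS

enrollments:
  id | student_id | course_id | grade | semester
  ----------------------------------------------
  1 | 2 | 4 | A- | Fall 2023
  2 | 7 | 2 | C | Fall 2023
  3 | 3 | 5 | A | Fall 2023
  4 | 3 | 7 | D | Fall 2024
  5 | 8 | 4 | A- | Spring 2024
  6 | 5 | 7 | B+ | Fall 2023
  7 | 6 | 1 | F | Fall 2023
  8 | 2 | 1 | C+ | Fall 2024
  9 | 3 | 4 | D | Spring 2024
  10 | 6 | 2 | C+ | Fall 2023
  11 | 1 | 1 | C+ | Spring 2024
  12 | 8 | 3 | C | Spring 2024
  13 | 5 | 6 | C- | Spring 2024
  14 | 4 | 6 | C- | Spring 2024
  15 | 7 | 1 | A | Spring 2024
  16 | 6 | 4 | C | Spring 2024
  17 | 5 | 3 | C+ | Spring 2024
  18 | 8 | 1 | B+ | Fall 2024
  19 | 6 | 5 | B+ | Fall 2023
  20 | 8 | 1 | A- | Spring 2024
SELECT MAX(credits) FROM courses

Execution result:
4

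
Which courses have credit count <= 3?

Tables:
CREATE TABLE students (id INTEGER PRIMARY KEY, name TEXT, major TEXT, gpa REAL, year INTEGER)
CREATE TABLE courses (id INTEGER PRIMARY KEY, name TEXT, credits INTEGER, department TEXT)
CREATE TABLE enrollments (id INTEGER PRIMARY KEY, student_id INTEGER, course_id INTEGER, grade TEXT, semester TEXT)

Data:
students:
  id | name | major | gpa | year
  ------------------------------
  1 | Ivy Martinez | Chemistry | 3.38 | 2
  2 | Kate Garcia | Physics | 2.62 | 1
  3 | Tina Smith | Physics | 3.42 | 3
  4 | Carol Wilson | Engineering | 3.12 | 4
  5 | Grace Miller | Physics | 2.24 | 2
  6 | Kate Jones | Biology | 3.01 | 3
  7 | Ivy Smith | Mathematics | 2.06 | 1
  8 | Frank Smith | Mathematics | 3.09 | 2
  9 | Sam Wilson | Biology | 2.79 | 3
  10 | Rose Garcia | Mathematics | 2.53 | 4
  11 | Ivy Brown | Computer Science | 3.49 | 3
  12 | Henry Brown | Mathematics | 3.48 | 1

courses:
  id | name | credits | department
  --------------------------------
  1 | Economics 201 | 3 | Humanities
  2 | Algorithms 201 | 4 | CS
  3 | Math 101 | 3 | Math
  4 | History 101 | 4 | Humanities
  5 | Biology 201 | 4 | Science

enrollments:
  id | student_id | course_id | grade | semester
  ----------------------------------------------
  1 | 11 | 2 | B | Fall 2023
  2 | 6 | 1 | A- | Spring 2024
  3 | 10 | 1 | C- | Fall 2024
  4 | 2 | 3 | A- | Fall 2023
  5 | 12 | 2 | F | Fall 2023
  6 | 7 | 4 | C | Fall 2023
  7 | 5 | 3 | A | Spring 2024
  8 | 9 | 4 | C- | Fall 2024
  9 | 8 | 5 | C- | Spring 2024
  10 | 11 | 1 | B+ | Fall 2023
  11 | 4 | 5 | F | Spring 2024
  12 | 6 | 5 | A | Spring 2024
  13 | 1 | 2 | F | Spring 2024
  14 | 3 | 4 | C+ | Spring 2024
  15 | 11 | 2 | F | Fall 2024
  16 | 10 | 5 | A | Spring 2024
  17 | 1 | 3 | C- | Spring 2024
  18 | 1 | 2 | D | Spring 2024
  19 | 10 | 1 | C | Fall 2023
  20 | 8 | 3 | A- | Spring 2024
SELECT name, credits FROM courses WHERE credits <= 3

Execution result:
name | credits
Economics 201 | 3
Math 101 | 3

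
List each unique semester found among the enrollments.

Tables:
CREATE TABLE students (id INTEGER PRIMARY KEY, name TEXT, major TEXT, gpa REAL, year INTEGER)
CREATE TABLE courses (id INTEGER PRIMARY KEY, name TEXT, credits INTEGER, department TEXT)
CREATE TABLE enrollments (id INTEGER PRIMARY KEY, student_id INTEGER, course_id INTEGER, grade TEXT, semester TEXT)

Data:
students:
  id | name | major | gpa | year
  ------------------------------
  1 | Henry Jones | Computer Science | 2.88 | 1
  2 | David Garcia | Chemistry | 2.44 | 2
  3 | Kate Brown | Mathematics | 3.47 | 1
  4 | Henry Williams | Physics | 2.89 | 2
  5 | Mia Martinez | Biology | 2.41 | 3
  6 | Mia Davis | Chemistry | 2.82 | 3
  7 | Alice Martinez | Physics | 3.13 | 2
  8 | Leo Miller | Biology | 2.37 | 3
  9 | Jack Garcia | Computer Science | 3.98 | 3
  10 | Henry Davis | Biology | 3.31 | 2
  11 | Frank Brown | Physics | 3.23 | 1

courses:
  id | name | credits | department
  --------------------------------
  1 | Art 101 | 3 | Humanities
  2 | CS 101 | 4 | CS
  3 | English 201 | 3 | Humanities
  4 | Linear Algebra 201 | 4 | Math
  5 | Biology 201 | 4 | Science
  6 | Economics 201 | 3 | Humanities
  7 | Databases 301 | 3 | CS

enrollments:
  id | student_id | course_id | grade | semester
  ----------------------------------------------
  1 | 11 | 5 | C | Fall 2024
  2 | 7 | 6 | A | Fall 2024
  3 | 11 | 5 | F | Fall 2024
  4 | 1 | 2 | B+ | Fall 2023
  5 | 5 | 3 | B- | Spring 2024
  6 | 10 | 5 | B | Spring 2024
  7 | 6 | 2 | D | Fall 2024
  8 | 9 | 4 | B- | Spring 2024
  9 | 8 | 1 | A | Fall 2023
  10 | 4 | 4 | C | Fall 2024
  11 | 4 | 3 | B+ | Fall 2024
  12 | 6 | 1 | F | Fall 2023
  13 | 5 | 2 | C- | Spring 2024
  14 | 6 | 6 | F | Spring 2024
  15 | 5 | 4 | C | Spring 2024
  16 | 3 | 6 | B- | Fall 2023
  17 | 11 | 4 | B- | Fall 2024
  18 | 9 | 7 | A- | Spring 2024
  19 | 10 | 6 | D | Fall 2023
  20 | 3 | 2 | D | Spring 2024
SELECT DISTINCT semester FROM enrollments

Execution result:
semester
Fall 2024
Fall 2023
Spring 2024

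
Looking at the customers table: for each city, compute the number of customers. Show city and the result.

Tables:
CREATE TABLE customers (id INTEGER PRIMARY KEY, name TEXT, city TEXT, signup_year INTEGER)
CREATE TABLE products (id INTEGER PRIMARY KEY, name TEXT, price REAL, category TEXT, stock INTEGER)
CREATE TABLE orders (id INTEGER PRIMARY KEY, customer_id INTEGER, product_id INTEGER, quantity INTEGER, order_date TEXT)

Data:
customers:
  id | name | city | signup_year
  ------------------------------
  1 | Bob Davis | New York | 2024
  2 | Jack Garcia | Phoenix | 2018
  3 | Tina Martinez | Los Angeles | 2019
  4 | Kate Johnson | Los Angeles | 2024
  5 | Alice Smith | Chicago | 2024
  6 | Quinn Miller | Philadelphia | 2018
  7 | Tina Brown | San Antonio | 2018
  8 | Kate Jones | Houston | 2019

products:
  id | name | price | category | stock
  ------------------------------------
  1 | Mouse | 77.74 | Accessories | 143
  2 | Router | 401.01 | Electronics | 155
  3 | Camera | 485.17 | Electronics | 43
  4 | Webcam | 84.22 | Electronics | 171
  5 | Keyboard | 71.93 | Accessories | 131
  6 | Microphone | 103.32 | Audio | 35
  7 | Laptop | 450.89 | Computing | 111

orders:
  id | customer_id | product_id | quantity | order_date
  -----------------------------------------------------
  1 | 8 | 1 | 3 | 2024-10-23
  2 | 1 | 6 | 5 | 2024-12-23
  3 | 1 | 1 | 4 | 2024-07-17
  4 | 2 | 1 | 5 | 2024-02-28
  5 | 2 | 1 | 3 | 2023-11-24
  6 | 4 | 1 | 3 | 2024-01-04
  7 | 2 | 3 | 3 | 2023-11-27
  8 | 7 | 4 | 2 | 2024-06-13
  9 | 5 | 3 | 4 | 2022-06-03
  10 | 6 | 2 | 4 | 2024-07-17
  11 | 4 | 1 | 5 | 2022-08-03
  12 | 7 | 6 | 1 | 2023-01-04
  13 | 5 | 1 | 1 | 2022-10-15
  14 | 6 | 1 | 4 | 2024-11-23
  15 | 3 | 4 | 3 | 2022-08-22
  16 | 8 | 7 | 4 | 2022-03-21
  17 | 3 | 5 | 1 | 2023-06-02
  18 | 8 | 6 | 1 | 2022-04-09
SELECT city, COUNT(*) AS n FROM customers GROUP BY city

Execution result:
city | n
Chicago | 1
Houston | 1
Los Angeles | 2
New York | 1
Philadelphia | 1
Phoenix | 1
San Antonio | 1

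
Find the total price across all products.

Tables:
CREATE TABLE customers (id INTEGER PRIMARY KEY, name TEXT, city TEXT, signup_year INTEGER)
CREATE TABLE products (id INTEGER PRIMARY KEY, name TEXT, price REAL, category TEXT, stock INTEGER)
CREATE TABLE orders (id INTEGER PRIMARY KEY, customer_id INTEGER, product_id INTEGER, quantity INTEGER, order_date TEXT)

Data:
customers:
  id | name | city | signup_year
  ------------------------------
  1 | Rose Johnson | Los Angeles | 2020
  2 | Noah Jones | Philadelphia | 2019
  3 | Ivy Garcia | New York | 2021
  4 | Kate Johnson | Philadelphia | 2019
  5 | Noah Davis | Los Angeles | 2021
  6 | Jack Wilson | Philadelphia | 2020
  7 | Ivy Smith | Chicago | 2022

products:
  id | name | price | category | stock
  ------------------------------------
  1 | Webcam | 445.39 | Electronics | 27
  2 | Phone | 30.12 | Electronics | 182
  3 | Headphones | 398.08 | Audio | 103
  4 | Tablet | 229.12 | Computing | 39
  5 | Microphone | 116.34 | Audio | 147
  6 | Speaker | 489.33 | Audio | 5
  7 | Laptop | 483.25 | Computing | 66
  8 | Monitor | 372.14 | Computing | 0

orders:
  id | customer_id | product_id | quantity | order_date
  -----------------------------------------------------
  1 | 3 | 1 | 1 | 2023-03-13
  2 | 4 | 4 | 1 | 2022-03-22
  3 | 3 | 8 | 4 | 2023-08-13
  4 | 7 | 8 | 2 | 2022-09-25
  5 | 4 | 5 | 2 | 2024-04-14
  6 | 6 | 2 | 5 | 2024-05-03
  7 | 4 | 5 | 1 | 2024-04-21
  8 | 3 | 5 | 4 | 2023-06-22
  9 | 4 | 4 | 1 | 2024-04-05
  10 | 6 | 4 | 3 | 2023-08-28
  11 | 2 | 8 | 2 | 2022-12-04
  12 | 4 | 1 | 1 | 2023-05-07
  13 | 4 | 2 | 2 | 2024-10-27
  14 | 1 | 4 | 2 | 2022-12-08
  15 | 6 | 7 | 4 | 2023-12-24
SELECT SUM(price) FROM products

Execution result:
2563.77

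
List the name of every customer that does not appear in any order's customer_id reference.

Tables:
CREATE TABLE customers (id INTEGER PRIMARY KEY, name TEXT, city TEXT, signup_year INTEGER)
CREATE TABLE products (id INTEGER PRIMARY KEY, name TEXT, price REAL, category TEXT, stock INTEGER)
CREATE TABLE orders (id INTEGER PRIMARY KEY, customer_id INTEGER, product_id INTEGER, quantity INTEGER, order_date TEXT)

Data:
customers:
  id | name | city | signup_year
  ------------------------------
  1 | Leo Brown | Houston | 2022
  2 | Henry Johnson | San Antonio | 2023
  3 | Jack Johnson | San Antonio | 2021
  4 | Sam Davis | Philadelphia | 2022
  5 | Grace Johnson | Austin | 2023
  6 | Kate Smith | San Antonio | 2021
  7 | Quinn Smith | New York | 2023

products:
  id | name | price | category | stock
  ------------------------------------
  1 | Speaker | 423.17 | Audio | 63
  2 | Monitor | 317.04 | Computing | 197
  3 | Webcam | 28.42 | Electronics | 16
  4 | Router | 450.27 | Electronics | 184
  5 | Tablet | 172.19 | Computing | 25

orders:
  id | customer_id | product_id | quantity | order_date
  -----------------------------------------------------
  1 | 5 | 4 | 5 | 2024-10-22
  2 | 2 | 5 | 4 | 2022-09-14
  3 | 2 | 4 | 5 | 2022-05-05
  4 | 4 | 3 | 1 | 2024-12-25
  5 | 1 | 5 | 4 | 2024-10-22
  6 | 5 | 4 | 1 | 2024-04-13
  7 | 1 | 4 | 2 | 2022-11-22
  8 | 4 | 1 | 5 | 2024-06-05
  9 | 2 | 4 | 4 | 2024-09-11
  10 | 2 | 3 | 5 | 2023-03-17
SELECT p.name FROM customers p LEFT JOIN orders c ON c.customer_id = p.id WHERE c.id IS NULL

Execution result:
name
Jack Johnson
Kate Smith
Quinn Smith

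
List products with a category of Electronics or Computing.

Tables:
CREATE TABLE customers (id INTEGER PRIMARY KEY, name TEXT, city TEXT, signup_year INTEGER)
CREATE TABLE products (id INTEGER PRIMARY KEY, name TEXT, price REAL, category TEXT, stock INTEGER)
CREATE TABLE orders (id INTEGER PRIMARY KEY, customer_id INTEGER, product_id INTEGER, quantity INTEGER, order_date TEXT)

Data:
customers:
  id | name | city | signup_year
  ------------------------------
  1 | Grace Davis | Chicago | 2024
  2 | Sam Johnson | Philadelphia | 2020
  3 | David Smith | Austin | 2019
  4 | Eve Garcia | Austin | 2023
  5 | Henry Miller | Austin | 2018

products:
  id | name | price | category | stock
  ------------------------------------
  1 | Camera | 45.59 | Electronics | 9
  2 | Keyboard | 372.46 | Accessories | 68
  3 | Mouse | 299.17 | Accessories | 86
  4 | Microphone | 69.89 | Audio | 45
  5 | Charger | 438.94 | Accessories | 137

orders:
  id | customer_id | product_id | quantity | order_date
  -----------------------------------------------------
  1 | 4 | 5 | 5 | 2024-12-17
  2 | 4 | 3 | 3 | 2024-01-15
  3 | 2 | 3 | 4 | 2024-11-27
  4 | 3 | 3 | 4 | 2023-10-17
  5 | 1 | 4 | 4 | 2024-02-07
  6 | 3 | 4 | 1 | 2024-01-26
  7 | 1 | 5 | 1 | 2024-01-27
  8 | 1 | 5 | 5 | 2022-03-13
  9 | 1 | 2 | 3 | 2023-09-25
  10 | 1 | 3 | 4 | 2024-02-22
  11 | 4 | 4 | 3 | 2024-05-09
SELECT name, category FROM products WHERE category IN ('Electronics', 'Computing')

Execution result:
name | category
Camera | Electronics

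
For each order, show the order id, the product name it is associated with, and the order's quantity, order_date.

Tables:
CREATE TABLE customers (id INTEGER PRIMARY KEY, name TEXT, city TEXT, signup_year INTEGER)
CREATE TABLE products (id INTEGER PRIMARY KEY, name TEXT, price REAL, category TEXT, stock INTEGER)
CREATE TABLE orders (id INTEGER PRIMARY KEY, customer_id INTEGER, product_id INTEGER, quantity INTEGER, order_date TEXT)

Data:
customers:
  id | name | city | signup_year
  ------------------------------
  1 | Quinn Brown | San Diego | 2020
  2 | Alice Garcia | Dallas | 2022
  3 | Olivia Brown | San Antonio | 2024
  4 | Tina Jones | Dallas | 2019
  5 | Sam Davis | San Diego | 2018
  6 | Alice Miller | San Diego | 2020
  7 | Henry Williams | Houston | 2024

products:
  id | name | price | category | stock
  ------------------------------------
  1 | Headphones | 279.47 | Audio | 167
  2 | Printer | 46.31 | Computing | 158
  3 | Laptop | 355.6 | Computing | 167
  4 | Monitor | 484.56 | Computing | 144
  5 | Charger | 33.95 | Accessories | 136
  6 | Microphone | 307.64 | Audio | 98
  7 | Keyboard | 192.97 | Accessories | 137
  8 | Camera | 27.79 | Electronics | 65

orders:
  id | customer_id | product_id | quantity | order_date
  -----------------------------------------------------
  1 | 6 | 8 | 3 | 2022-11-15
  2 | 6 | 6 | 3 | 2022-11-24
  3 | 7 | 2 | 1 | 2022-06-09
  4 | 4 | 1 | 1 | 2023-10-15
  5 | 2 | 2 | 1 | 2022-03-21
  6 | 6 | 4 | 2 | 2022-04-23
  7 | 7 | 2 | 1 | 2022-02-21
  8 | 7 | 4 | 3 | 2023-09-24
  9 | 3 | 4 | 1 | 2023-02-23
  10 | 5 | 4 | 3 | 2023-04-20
SELECT c.id, p.name AS product, c.quantity, c.order_date FROM orders c JOIN products p ON c.product_id = p.id

Execution result:
id | product | quantity | order_date
1 | Camera | 3 | 2022-11-15
2 | Microphone | 3 | 2022-11-24
3 | Printer | 1 | 2022-06-09
4 | Headphones | 1 | 2023-10-15
5 | Printer | 1 | 2022-03-21
6 | Monitor | 2 | 2022-04-23
7 | Printer | 1 | 2022-02-21
8 | Monitor | 3 | 2023-09-24
9 | Monitor | 1 | 2023-02-23
10 | Monitor | 3 | 2023-04-20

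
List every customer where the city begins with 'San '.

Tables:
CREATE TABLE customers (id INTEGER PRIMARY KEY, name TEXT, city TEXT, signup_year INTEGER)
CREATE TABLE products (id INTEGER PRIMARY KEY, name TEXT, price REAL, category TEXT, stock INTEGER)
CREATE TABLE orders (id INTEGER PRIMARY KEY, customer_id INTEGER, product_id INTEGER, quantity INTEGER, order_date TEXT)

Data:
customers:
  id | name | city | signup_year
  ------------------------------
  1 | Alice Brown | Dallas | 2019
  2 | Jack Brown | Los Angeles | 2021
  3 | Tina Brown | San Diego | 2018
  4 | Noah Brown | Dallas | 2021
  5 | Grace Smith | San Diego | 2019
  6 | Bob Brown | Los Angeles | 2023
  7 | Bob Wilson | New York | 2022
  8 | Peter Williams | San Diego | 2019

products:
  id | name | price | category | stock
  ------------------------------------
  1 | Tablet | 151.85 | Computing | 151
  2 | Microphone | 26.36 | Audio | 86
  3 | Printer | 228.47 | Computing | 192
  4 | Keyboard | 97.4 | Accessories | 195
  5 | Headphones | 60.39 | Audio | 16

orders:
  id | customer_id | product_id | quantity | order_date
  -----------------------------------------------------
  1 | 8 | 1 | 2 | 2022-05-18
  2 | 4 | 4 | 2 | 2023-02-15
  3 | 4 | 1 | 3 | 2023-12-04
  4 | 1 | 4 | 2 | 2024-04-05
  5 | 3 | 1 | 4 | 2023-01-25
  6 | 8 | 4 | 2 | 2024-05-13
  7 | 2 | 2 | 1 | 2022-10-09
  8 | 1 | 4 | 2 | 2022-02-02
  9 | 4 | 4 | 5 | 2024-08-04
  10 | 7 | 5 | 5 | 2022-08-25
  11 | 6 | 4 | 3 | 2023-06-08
SELECT name, city FROM customers WHERE city LIKE 'San %'

Execution result:
name | city
Tina Brown | San Diego
Grace Smith | San Diego
Peter Williams | San Diego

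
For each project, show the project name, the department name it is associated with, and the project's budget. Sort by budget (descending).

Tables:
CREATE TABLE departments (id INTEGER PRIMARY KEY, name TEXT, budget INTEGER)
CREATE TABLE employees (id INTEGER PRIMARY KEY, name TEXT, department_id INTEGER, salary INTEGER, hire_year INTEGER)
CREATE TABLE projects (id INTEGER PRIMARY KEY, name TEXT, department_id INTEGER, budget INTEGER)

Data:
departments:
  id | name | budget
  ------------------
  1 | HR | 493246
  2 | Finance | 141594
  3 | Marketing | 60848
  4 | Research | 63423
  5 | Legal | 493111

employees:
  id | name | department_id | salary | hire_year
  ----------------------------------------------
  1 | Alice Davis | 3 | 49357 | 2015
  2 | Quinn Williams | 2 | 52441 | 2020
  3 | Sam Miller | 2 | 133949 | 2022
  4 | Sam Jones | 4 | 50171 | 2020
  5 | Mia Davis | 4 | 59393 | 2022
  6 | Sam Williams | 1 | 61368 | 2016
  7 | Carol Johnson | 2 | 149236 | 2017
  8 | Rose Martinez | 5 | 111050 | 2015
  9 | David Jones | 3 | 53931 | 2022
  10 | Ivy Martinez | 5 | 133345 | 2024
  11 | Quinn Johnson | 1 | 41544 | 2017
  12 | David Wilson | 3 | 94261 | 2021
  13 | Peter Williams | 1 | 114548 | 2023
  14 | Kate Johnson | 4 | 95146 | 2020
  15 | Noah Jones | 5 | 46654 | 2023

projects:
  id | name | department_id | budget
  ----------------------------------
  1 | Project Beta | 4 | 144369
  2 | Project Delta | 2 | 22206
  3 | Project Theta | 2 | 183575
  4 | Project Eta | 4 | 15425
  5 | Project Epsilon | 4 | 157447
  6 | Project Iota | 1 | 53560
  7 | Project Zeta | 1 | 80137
SELECT c.name, p.name AS department, c.budget FROM projects c JOIN departments p ON c.department_id = p.id ORDER BY c.budget DESC

Execution result:
name | department | budget
Project Theta | Finance | 183575
Project Epsilon | Research | 157447
Project Beta | Research | 144369
Project Zeta | HR | 80137
Project Iota | HR | 53560
Project Delta | Finance | 22206
Project Eta | Research | 15425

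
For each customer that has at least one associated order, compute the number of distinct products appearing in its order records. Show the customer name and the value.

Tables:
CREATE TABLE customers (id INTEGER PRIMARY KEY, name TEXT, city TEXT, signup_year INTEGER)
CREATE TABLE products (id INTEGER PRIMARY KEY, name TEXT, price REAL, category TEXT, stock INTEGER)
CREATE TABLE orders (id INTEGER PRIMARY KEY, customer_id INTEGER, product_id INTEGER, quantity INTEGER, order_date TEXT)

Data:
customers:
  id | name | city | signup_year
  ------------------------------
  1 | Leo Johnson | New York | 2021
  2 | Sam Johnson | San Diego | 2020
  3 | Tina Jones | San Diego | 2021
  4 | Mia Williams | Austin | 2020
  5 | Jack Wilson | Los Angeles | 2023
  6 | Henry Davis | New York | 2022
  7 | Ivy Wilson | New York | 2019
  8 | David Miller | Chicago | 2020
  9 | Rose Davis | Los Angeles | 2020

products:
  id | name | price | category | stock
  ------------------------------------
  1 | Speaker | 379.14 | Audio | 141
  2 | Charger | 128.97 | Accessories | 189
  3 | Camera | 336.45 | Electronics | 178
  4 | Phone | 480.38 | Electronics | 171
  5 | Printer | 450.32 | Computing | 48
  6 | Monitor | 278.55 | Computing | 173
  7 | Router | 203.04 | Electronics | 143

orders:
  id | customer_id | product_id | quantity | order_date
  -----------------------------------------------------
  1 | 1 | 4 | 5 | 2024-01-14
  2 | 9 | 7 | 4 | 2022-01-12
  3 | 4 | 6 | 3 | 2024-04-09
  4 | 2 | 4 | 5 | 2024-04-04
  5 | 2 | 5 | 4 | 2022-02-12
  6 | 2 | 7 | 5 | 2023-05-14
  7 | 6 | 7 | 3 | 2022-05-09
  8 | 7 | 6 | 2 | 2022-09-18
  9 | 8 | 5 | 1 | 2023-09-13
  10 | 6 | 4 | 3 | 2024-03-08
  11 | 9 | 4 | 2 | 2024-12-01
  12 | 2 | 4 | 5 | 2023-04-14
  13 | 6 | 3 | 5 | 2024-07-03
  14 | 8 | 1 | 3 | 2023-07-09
SELECT p.name, COUNT(DISTINCT c.product_id) AS distinct_product_count FROM orders c JOIN customers p ON c.customer_id = p.id GROUP BY p.id, p.name

Execution result:
name | distinct_product_count
Leo Johnson | 1
Sam Johnson | 3
Mia Williams | 1
Henry Davis | 3
Ivy Wilson | 1
David Miller | 2
Rose Davis | 2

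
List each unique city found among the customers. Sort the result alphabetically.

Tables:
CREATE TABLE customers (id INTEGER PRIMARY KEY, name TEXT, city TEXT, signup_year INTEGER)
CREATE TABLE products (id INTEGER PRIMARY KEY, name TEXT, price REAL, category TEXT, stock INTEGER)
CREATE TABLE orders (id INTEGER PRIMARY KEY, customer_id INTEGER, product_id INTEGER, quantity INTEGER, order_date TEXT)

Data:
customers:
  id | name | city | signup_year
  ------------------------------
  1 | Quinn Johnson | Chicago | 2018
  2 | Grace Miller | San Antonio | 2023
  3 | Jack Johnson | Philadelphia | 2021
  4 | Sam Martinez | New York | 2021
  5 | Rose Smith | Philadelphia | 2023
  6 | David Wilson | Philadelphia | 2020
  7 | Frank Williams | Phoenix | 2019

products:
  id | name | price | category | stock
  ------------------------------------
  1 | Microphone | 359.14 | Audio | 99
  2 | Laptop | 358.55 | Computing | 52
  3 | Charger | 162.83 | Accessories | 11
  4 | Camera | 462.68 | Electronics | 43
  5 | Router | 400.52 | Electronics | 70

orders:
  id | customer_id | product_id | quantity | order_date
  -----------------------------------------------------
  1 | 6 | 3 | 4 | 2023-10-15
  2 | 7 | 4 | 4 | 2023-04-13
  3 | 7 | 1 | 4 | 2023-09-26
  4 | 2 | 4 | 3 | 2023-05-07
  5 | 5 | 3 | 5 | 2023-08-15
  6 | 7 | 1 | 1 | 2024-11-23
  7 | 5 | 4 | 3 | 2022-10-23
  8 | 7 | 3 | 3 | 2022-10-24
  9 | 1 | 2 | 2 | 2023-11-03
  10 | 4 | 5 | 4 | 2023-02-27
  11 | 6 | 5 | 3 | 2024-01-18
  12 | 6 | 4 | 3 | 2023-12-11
SELECT DISTINCT city FROM customers ORDER BY city

Execution result:
city
Chicago
New York
Philadelphia
Phoenix
San Antonio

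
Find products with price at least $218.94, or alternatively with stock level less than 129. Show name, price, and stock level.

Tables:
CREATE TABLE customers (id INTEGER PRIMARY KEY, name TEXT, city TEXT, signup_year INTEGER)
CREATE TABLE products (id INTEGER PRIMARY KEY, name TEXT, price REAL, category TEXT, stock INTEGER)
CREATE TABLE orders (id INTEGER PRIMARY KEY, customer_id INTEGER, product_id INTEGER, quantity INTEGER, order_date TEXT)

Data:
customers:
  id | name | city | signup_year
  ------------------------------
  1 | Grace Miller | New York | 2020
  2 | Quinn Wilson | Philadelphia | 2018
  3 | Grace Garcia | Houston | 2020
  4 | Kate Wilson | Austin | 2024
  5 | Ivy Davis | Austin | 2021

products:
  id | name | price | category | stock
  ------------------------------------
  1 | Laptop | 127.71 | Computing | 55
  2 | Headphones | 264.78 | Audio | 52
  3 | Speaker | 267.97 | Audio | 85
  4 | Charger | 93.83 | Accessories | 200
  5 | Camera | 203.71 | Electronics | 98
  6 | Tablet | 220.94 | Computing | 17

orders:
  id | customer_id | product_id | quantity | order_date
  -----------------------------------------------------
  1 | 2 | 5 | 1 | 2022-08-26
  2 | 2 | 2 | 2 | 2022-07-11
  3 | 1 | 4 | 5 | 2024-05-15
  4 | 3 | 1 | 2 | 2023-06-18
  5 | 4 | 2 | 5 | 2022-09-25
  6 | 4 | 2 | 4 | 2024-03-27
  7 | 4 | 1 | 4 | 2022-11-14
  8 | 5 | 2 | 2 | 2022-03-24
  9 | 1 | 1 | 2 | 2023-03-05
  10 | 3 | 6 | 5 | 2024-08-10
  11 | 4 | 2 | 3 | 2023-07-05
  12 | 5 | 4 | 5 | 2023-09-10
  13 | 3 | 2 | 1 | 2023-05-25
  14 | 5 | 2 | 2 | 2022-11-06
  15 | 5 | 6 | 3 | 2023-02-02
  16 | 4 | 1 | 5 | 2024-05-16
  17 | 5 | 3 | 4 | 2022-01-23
SELECT name, price, stock FROM products WHERE price >= 218.94 OR stock < 129

Execution result:
name | price | stock
Laptop | 127.71 | 55
Headphones | 264.78 | 52
Speaker | 267.97 | 85
Camera | 203.71 | 98
Tablet | 220.94 | 17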